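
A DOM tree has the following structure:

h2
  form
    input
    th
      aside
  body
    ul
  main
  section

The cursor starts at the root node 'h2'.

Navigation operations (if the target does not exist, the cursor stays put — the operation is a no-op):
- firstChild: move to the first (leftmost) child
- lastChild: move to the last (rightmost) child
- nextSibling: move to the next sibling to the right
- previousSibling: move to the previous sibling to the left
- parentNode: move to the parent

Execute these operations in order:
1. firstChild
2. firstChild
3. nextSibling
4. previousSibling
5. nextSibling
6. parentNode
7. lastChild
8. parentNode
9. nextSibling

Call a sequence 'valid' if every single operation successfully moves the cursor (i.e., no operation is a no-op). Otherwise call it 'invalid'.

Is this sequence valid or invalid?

After 1 (firstChild): form
After 2 (firstChild): input
After 3 (nextSibling): th
After 4 (previousSibling): input
After 5 (nextSibling): th
After 6 (parentNode): form
After 7 (lastChild): th
After 8 (parentNode): form
After 9 (nextSibling): body

Answer: valid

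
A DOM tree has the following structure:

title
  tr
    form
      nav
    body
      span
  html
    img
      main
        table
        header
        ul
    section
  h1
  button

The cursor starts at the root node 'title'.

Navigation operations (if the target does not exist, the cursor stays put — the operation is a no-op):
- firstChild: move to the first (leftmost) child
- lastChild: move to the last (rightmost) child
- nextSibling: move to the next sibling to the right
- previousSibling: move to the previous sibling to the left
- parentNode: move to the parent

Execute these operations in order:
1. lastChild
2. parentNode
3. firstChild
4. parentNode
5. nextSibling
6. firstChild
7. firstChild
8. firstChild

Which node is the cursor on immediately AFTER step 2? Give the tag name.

Answer: title

Derivation:
After 1 (lastChild): button
After 2 (parentNode): title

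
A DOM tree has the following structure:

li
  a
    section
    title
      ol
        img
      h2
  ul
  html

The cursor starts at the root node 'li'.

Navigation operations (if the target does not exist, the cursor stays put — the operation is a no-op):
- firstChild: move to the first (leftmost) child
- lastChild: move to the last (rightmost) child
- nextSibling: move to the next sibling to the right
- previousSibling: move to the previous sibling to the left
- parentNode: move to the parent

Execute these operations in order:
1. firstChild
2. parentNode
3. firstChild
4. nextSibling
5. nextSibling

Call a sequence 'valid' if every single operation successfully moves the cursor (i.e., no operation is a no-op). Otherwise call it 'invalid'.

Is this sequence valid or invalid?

After 1 (firstChild): a
After 2 (parentNode): li
After 3 (firstChild): a
After 4 (nextSibling): ul
After 5 (nextSibling): html

Answer: valid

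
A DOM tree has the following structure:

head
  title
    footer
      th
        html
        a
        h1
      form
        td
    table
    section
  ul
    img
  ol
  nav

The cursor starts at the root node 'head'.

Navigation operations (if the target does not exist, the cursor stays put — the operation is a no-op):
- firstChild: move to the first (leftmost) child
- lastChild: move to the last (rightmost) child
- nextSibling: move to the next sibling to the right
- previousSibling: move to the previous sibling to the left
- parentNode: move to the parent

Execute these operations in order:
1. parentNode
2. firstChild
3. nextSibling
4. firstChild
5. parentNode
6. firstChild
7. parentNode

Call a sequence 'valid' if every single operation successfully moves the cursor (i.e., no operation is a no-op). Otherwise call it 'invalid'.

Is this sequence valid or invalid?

Answer: invalid

Derivation:
After 1 (parentNode): head (no-op, stayed)
After 2 (firstChild): title
After 3 (nextSibling): ul
After 4 (firstChild): img
After 5 (parentNode): ul
After 6 (firstChild): img
After 7 (parentNode): ul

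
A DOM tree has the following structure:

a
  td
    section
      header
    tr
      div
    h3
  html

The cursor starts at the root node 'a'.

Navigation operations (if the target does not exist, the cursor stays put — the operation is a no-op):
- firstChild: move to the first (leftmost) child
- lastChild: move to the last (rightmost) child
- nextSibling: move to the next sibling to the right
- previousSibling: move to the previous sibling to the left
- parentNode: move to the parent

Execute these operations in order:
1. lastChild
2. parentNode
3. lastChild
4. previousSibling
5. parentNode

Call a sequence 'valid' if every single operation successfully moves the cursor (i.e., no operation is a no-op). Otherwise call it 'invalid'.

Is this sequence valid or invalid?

Answer: valid

Derivation:
After 1 (lastChild): html
After 2 (parentNode): a
After 3 (lastChild): html
After 4 (previousSibling): td
After 5 (parentNode): a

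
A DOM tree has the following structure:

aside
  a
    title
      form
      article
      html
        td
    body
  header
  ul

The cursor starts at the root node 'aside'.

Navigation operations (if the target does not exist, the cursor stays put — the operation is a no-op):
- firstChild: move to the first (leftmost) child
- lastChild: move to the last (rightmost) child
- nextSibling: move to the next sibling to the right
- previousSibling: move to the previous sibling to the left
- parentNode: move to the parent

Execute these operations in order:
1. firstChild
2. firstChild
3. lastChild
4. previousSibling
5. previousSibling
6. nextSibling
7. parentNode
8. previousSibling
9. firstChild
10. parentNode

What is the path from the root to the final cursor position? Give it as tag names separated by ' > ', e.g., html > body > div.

After 1 (firstChild): a
After 2 (firstChild): title
After 3 (lastChild): html
After 4 (previousSibling): article
After 5 (previousSibling): form
After 6 (nextSibling): article
After 7 (parentNode): title
After 8 (previousSibling): title (no-op, stayed)
After 9 (firstChild): form
After 10 (parentNode): title

Answer: aside > a > title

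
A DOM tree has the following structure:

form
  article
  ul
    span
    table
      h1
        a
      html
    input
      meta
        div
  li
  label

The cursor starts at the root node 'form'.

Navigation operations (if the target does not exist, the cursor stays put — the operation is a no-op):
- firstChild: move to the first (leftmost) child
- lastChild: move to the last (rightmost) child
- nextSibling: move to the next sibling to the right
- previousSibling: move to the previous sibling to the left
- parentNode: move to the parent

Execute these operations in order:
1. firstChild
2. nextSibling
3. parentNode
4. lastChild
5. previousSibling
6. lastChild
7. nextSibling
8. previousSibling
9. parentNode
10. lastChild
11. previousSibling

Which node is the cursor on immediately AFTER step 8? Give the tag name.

Answer: li

Derivation:
After 1 (firstChild): article
After 2 (nextSibling): ul
After 3 (parentNode): form
After 4 (lastChild): label
After 5 (previousSibling): li
After 6 (lastChild): li (no-op, stayed)
After 7 (nextSibling): label
After 8 (previousSibling): li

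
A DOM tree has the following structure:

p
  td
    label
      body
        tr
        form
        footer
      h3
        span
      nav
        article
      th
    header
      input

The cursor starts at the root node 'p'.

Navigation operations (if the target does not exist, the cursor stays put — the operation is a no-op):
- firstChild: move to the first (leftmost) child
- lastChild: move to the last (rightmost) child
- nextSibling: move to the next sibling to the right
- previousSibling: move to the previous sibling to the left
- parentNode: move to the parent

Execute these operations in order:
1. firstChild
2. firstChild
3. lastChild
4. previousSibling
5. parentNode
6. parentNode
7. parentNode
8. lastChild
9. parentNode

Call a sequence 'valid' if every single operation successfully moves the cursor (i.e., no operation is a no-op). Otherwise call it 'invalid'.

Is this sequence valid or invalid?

After 1 (firstChild): td
After 2 (firstChild): label
After 3 (lastChild): th
After 4 (previousSibling): nav
After 5 (parentNode): label
After 6 (parentNode): td
After 7 (parentNode): p
After 8 (lastChild): td
After 9 (parentNode): p

Answer: valid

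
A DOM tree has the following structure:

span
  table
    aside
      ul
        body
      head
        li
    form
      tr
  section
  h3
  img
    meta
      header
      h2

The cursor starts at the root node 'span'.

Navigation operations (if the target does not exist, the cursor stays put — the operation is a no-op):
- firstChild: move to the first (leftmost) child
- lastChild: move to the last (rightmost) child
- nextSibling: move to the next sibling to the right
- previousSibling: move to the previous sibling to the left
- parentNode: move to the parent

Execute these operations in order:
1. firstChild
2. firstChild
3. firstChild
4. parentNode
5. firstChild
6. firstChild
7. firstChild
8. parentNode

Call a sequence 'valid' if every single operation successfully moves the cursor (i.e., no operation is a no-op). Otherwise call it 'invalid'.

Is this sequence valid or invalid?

After 1 (firstChild): table
After 2 (firstChild): aside
After 3 (firstChild): ul
After 4 (parentNode): aside
After 5 (firstChild): ul
After 6 (firstChild): body
After 7 (firstChild): body (no-op, stayed)
After 8 (parentNode): ul

Answer: invalid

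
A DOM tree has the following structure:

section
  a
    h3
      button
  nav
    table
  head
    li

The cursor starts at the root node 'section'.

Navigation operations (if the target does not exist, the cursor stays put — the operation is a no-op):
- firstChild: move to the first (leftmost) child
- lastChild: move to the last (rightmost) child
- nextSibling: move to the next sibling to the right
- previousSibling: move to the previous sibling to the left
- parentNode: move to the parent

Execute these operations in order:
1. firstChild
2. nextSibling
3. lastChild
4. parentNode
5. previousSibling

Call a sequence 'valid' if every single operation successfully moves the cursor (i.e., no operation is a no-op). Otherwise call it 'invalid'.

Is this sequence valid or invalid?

Answer: valid

Derivation:
After 1 (firstChild): a
After 2 (nextSibling): nav
After 3 (lastChild): table
After 4 (parentNode): nav
After 5 (previousSibling): a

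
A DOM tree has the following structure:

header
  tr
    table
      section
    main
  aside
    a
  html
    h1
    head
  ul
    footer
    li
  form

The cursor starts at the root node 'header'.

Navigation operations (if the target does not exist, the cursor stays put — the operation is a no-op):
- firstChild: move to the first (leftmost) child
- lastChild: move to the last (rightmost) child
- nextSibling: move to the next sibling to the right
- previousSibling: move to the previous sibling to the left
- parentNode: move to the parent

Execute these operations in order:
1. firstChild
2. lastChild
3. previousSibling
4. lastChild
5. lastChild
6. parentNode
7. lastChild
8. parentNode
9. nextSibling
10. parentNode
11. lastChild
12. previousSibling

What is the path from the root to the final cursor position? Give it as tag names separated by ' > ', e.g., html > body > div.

After 1 (firstChild): tr
After 2 (lastChild): main
After 3 (previousSibling): table
After 4 (lastChild): section
After 5 (lastChild): section (no-op, stayed)
After 6 (parentNode): table
After 7 (lastChild): section
After 8 (parentNode): table
After 9 (nextSibling): main
After 10 (parentNode): tr
After 11 (lastChild): main
After 12 (previousSibling): table

Answer: header > tr > table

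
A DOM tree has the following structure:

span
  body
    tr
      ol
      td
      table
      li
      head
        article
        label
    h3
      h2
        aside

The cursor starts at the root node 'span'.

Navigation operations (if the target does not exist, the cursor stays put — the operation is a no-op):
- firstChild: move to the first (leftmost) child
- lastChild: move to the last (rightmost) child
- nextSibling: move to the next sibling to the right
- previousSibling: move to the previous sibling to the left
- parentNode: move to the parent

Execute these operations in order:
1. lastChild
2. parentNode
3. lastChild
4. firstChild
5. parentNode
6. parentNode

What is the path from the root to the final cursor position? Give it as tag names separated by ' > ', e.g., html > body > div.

Answer: span

Derivation:
After 1 (lastChild): body
After 2 (parentNode): span
After 3 (lastChild): body
After 4 (firstChild): tr
After 5 (parentNode): body
After 6 (parentNode): span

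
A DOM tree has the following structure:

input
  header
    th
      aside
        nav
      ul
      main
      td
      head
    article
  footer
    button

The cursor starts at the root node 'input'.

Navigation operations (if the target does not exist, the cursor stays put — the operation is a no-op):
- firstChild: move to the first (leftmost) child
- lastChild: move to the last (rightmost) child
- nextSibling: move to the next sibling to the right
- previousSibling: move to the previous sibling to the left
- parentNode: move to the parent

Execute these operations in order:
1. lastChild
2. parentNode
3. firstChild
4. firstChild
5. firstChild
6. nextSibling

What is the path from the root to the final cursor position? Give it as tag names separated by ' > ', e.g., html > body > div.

Answer: input > header > th > ul

Derivation:
After 1 (lastChild): footer
After 2 (parentNode): input
After 3 (firstChild): header
After 4 (firstChild): th
After 5 (firstChild): aside
After 6 (nextSibling): ul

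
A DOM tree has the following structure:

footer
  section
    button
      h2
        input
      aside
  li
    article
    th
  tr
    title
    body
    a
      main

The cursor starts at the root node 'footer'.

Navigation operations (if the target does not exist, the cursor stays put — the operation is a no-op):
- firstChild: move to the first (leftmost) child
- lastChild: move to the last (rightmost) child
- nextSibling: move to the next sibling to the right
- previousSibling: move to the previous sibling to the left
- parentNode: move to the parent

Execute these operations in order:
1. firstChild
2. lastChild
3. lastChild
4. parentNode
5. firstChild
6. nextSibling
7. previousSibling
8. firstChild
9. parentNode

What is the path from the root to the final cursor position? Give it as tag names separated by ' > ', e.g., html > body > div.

After 1 (firstChild): section
After 2 (lastChild): button
After 3 (lastChild): aside
After 4 (parentNode): button
After 5 (firstChild): h2
After 6 (nextSibling): aside
After 7 (previousSibling): h2
After 8 (firstChild): input
After 9 (parentNode): h2

Answer: footer > section > button > h2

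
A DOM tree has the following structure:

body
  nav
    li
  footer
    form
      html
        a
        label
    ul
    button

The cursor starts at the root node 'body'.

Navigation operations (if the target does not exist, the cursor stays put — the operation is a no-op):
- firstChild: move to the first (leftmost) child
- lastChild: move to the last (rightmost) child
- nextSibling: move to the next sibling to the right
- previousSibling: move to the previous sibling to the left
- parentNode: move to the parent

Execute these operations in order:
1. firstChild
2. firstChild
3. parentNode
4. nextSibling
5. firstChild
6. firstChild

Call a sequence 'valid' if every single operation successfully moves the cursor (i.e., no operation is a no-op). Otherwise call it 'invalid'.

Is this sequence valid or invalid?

After 1 (firstChild): nav
After 2 (firstChild): li
After 3 (parentNode): nav
After 4 (nextSibling): footer
After 5 (firstChild): form
After 6 (firstChild): html

Answer: valid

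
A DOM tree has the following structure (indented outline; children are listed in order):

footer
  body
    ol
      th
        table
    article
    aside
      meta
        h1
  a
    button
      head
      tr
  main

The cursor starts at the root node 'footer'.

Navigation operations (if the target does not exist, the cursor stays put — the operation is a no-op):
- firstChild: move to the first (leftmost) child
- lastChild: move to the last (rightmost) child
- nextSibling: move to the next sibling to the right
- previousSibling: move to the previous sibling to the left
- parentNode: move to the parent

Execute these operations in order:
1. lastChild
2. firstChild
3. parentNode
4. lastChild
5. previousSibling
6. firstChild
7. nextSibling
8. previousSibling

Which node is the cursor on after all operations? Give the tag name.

After 1 (lastChild): main
After 2 (firstChild): main (no-op, stayed)
After 3 (parentNode): footer
After 4 (lastChild): main
After 5 (previousSibling): a
After 6 (firstChild): button
After 7 (nextSibling): button (no-op, stayed)
After 8 (previousSibling): button (no-op, stayed)

Answer: button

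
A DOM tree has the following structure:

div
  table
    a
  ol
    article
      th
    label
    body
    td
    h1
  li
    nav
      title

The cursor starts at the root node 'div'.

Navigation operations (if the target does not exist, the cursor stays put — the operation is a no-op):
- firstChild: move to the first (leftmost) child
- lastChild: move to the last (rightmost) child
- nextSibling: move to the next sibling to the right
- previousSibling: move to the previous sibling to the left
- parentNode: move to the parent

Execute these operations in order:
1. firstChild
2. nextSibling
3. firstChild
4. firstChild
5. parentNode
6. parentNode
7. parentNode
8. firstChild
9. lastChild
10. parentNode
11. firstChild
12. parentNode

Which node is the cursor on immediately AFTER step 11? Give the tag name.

Answer: a

Derivation:
After 1 (firstChild): table
After 2 (nextSibling): ol
After 3 (firstChild): article
After 4 (firstChild): th
After 5 (parentNode): article
After 6 (parentNode): ol
After 7 (parentNode): div
After 8 (firstChild): table
After 9 (lastChild): a
After 10 (parentNode): table
After 11 (firstChild): a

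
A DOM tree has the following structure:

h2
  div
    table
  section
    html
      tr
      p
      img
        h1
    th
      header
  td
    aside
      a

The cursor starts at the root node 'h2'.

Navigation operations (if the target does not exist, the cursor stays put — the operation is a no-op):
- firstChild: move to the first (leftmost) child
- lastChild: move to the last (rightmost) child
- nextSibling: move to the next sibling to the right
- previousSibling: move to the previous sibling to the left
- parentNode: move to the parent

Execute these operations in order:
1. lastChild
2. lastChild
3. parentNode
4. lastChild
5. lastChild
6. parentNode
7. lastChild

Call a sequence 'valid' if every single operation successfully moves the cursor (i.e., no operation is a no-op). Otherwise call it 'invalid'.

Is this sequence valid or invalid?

Answer: valid

Derivation:
After 1 (lastChild): td
After 2 (lastChild): aside
After 3 (parentNode): td
After 4 (lastChild): aside
After 5 (lastChild): a
After 6 (parentNode): aside
After 7 (lastChild): a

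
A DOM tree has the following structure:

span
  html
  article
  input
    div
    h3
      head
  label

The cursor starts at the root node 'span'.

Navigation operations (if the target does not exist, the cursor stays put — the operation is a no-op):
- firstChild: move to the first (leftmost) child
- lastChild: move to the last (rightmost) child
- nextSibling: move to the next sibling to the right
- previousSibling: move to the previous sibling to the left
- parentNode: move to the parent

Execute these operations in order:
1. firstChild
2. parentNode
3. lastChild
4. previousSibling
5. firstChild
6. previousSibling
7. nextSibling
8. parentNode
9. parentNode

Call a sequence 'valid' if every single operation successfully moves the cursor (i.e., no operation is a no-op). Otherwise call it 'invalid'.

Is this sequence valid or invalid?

After 1 (firstChild): html
After 2 (parentNode): span
After 3 (lastChild): label
After 4 (previousSibling): input
After 5 (firstChild): div
After 6 (previousSibling): div (no-op, stayed)
After 7 (nextSibling): h3
After 8 (parentNode): input
After 9 (parentNode): span

Answer: invalid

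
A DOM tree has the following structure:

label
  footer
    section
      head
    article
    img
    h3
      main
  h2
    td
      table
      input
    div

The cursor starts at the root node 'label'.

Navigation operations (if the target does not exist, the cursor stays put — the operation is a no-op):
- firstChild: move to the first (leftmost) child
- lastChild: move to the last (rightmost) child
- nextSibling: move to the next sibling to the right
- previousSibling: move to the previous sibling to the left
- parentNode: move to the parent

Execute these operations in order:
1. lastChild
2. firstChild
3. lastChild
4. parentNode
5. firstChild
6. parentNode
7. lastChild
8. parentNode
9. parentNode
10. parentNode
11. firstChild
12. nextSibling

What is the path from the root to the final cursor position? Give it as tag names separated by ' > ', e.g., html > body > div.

After 1 (lastChild): h2
After 2 (firstChild): td
After 3 (lastChild): input
After 4 (parentNode): td
After 5 (firstChild): table
After 6 (parentNode): td
After 7 (lastChild): input
After 8 (parentNode): td
After 9 (parentNode): h2
After 10 (parentNode): label
After 11 (firstChild): footer
After 12 (nextSibling): h2

Answer: label > h2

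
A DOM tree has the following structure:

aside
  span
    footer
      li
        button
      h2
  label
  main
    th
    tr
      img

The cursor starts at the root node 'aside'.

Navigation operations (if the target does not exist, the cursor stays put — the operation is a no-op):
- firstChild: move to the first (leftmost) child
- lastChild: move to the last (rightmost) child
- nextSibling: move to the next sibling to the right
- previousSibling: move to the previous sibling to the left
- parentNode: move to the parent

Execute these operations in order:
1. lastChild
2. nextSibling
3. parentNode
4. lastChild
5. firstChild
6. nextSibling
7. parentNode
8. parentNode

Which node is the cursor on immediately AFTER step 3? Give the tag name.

Answer: aside

Derivation:
After 1 (lastChild): main
After 2 (nextSibling): main (no-op, stayed)
After 3 (parentNode): aside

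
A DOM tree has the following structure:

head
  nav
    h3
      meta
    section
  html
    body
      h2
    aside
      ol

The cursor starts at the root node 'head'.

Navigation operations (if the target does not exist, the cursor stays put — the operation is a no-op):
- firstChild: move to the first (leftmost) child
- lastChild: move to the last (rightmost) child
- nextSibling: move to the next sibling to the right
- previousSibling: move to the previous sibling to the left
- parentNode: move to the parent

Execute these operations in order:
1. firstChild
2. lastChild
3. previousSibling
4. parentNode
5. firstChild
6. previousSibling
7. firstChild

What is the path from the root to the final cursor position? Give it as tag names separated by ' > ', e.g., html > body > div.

After 1 (firstChild): nav
After 2 (lastChild): section
After 3 (previousSibling): h3
After 4 (parentNode): nav
After 5 (firstChild): h3
After 6 (previousSibling): h3 (no-op, stayed)
After 7 (firstChild): meta

Answer: head > nav > h3 > meta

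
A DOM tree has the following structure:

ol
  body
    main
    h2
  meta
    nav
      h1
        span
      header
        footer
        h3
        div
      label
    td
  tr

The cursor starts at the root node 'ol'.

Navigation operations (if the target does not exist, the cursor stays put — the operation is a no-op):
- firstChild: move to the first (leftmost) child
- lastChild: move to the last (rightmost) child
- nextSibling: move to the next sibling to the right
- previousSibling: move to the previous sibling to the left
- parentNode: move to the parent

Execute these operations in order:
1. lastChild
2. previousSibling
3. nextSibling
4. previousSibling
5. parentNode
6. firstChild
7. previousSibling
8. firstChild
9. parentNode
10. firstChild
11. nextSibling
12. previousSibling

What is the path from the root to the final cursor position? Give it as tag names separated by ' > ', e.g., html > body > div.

Answer: ol > body > main

Derivation:
After 1 (lastChild): tr
After 2 (previousSibling): meta
After 3 (nextSibling): tr
After 4 (previousSibling): meta
After 5 (parentNode): ol
After 6 (firstChild): body
After 7 (previousSibling): body (no-op, stayed)
After 8 (firstChild): main
After 9 (parentNode): body
After 10 (firstChild): main
After 11 (nextSibling): h2
After 12 (previousSibling): main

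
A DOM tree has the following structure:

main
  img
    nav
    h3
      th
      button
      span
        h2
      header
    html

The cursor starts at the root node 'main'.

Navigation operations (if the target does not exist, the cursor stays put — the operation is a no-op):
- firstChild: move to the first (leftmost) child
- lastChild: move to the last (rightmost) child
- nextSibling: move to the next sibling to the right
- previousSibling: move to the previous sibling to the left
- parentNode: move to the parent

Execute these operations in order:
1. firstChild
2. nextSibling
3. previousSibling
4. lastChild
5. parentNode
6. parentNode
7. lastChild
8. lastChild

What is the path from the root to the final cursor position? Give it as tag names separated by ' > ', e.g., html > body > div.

Answer: main > img > html

Derivation:
After 1 (firstChild): img
After 2 (nextSibling): img (no-op, stayed)
After 3 (previousSibling): img (no-op, stayed)
After 4 (lastChild): html
After 5 (parentNode): img
After 6 (parentNode): main
After 7 (lastChild): img
After 8 (lastChild): html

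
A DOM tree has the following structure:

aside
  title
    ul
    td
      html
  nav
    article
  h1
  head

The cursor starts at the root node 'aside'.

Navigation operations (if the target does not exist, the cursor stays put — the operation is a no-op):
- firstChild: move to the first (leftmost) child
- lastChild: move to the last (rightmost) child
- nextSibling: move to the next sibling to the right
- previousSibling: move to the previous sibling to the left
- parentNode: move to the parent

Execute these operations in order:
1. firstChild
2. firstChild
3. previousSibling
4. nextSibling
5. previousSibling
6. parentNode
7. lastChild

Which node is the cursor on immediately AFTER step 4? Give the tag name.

Answer: td

Derivation:
After 1 (firstChild): title
After 2 (firstChild): ul
After 3 (previousSibling): ul (no-op, stayed)
After 4 (nextSibling): td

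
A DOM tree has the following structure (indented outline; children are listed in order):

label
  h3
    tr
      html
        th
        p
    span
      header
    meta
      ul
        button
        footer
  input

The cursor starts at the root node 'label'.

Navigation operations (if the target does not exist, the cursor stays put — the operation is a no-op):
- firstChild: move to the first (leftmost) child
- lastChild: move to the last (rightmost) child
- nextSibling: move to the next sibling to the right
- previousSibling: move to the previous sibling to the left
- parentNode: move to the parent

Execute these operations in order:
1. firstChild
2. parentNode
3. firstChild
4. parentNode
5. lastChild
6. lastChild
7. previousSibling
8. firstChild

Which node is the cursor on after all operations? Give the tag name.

Answer: tr

Derivation:
After 1 (firstChild): h3
After 2 (parentNode): label
After 3 (firstChild): h3
After 4 (parentNode): label
After 5 (lastChild): input
After 6 (lastChild): input (no-op, stayed)
After 7 (previousSibling): h3
After 8 (firstChild): tr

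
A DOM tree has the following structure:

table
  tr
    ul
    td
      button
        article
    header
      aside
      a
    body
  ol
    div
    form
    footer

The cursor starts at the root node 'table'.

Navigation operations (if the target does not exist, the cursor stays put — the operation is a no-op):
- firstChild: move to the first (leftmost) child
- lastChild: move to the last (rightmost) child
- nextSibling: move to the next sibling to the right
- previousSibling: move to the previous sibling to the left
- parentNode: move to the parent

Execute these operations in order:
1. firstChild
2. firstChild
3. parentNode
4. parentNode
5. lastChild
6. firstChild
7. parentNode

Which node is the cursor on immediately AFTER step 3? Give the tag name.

After 1 (firstChild): tr
After 2 (firstChild): ul
After 3 (parentNode): tr

Answer: tr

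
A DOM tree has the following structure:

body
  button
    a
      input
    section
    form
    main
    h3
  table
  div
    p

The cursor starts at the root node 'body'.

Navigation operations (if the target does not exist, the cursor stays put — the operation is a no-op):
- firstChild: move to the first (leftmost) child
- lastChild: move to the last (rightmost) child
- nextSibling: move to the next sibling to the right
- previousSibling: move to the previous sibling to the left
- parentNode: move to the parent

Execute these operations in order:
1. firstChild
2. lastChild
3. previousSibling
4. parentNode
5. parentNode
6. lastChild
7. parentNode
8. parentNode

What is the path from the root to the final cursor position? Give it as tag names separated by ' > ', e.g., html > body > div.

Answer: body

Derivation:
After 1 (firstChild): button
After 2 (lastChild): h3
After 3 (previousSibling): main
After 4 (parentNode): button
After 5 (parentNode): body
After 6 (lastChild): div
After 7 (parentNode): body
After 8 (parentNode): body (no-op, stayed)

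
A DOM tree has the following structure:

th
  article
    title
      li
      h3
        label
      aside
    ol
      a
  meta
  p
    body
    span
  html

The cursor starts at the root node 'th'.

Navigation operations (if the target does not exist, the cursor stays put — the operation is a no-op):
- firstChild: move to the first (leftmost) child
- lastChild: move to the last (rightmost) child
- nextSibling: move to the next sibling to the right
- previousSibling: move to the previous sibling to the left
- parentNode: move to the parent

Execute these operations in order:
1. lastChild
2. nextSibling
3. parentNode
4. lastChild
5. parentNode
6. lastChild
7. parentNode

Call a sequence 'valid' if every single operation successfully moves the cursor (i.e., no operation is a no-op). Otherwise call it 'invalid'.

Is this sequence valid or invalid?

Answer: invalid

Derivation:
After 1 (lastChild): html
After 2 (nextSibling): html (no-op, stayed)
After 3 (parentNode): th
After 4 (lastChild): html
After 5 (parentNode): th
After 6 (lastChild): html
After 7 (parentNode): th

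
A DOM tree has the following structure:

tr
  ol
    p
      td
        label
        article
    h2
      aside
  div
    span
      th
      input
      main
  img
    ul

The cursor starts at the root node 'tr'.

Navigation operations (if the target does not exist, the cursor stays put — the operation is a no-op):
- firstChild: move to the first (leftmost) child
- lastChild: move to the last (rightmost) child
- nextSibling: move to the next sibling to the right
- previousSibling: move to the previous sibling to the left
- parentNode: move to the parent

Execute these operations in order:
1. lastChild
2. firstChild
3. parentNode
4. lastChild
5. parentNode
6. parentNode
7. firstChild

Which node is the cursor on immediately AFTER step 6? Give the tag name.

Answer: tr

Derivation:
After 1 (lastChild): img
After 2 (firstChild): ul
After 3 (parentNode): img
After 4 (lastChild): ul
After 5 (parentNode): img
After 6 (parentNode): tr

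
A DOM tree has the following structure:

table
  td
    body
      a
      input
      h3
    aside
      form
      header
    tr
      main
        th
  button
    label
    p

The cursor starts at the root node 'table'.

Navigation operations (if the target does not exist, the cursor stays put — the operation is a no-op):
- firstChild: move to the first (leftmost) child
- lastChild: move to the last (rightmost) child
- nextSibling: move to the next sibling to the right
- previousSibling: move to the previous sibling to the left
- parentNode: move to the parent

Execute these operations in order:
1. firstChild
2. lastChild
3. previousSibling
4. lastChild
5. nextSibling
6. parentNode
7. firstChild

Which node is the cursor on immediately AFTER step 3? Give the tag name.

Answer: aside

Derivation:
After 1 (firstChild): td
After 2 (lastChild): tr
After 3 (previousSibling): aside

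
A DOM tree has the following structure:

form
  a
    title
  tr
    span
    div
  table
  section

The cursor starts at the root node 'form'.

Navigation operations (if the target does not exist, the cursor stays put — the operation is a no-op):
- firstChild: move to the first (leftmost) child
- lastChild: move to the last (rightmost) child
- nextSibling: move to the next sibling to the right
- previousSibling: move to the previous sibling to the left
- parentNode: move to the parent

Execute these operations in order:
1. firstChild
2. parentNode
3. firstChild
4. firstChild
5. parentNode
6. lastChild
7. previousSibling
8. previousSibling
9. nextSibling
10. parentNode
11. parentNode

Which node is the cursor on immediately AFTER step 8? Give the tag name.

Answer: title

Derivation:
After 1 (firstChild): a
After 2 (parentNode): form
After 3 (firstChild): a
After 4 (firstChild): title
After 5 (parentNode): a
After 6 (lastChild): title
After 7 (previousSibling): title (no-op, stayed)
After 8 (previousSibling): title (no-op, stayed)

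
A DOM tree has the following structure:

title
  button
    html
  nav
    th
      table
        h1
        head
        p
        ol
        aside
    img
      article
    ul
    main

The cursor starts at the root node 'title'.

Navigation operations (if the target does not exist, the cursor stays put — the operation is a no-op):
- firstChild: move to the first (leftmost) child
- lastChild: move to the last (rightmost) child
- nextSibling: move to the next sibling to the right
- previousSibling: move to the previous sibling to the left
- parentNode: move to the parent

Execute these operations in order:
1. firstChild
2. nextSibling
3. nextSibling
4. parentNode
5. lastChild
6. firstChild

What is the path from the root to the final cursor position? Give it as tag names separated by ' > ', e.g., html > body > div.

Answer: title > nav > th

Derivation:
After 1 (firstChild): button
After 2 (nextSibling): nav
After 3 (nextSibling): nav (no-op, stayed)
After 4 (parentNode): title
After 5 (lastChild): nav
After 6 (firstChild): th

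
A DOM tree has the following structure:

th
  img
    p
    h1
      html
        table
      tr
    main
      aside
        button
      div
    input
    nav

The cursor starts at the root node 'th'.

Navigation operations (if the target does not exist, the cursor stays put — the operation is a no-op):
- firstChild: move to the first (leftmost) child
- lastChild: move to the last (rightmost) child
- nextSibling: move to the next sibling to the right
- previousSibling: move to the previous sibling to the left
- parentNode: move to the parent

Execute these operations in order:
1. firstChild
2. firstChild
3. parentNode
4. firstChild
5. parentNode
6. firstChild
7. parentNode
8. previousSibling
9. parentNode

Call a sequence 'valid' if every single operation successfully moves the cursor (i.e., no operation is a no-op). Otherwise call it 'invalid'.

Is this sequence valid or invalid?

Answer: invalid

Derivation:
After 1 (firstChild): img
After 2 (firstChild): p
After 3 (parentNode): img
After 4 (firstChild): p
After 5 (parentNode): img
After 6 (firstChild): p
After 7 (parentNode): img
After 8 (previousSibling): img (no-op, stayed)
After 9 (parentNode): th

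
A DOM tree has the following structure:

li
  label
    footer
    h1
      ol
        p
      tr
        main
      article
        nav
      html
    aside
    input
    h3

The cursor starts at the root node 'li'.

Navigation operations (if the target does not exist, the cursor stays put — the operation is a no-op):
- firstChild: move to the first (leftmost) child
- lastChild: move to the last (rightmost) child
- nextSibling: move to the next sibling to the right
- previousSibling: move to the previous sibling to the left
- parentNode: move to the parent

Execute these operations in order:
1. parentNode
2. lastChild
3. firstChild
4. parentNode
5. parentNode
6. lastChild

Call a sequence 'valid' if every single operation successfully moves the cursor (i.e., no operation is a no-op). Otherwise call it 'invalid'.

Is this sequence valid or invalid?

After 1 (parentNode): li (no-op, stayed)
After 2 (lastChild): label
After 3 (firstChild): footer
After 4 (parentNode): label
After 5 (parentNode): li
After 6 (lastChild): label

Answer: invalid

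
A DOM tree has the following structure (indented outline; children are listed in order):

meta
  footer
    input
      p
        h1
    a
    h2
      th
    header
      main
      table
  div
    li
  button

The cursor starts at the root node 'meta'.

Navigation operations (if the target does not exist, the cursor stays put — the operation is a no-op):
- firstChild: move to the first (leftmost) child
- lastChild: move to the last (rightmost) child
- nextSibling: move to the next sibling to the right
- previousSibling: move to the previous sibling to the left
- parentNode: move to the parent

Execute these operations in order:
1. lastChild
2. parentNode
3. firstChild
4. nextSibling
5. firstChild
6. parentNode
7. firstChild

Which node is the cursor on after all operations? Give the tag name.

Answer: li

Derivation:
After 1 (lastChild): button
After 2 (parentNode): meta
After 3 (firstChild): footer
After 4 (nextSibling): div
After 5 (firstChild): li
After 6 (parentNode): div
After 7 (firstChild): li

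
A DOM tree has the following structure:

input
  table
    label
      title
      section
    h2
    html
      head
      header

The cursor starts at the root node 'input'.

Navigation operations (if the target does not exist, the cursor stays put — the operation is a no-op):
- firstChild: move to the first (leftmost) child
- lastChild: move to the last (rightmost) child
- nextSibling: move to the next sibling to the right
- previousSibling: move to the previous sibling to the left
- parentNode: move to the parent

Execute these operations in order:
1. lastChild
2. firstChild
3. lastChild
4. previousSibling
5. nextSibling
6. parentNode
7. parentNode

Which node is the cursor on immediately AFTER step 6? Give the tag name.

Answer: label

Derivation:
After 1 (lastChild): table
After 2 (firstChild): label
After 3 (lastChild): section
After 4 (previousSibling): title
After 5 (nextSibling): section
After 6 (parentNode): label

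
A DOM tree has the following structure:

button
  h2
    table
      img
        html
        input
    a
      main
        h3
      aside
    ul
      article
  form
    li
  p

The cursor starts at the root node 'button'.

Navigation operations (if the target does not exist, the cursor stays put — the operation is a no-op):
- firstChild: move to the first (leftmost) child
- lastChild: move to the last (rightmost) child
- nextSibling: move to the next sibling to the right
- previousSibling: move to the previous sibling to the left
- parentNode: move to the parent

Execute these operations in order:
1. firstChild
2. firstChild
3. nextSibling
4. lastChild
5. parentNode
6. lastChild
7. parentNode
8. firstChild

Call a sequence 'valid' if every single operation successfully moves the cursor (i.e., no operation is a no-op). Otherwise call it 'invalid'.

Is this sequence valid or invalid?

Answer: valid

Derivation:
After 1 (firstChild): h2
After 2 (firstChild): table
After 3 (nextSibling): a
After 4 (lastChild): aside
After 5 (parentNode): a
After 6 (lastChild): aside
After 7 (parentNode): a
After 8 (firstChild): main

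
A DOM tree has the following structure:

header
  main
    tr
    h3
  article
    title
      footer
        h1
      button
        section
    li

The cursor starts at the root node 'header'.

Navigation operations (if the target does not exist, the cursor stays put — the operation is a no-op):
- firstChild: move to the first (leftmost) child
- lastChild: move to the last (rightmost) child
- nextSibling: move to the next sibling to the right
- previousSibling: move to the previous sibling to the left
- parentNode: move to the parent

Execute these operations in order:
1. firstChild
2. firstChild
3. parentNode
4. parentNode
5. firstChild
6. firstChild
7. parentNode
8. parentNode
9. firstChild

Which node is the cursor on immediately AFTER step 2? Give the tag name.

Answer: tr

Derivation:
After 1 (firstChild): main
After 2 (firstChild): tr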